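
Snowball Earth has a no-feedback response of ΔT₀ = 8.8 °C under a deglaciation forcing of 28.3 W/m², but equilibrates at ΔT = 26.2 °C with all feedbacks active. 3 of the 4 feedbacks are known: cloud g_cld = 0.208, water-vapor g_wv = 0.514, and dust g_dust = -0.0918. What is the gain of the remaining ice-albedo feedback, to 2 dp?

0.03

Amplification A = ΔT/ΔT₀ = 26.2/8.8 = 2.977.
Total gain g = 1 − 1/A = 1 − 1/2.977 = 0.6641.
Known gains sum to 0.208 + 0.514 − 0.0918 = 0.6302.
g_ice = 0.6641 − 0.6302 = 0.03.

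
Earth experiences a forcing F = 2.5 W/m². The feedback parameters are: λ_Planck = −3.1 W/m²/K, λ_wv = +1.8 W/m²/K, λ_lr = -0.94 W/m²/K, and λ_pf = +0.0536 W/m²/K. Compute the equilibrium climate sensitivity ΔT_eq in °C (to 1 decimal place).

1.1 °C

Net feedback parameter λ = (−3.1) + (+1.8) + (-0.94) + (+0.0536) = -2.1864 W/m²/K.
ΔT = −F/λ = −2.5/(-2.1864) = 1.1 °C.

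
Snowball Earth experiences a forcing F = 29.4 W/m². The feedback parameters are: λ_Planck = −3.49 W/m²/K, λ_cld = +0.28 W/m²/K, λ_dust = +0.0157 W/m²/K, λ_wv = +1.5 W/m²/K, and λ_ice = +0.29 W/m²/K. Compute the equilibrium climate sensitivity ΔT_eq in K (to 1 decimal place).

20.9 K

Net feedback parameter λ = (−3.49) + (+0.28) + (+0.0157) + (+1.5) + (+0.29) = -1.4043 W/m²/K.
ΔT = −F/λ = −29.4/(-1.4043) = 20.9 K.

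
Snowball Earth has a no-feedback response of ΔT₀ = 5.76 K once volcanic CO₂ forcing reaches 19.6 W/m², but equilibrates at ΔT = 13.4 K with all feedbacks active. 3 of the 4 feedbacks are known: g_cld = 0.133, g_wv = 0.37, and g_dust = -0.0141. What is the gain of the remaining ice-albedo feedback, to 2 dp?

Amplification A = ΔT/ΔT₀ = 13.4/5.76 = 2.326.
Total gain g = 1 − 1/A = 1 − 1/2.326 = 0.5701.
Known gains sum to 0.133 + 0.37 − 0.0141 = 0.4889.
g_ice = 0.5701 − 0.4889 = 0.08.

0.08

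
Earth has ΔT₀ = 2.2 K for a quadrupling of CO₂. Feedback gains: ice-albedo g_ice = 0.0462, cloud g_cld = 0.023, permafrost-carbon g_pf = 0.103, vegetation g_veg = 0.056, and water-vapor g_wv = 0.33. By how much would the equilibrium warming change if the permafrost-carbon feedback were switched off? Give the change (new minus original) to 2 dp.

-0.94 K

Original: g = 0.5582, ΔT = 2.2/(1−0.5582) = 4.9796 K.
Without permafrost-carbon: g' = 0.4552, ΔT' = 2.2/(1−0.4552) = 4.0382 K.
Change = 4.0382 − 4.9796 = -0.94 K.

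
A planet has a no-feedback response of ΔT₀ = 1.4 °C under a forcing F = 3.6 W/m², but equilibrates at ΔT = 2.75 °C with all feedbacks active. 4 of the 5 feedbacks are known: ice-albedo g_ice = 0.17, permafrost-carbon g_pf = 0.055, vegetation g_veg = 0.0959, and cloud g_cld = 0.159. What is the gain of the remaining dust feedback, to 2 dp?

0.01

Amplification A = ΔT/ΔT₀ = 2.75/1.4 = 1.964.
Total gain g = 1 − 1/A = 1 − 1/1.964 = 0.4908.
Known gains sum to 0.17 + 0.055 + 0.0959 + 0.159 = 0.4799.
g_dust = 0.4908 − 0.4799 = 0.01.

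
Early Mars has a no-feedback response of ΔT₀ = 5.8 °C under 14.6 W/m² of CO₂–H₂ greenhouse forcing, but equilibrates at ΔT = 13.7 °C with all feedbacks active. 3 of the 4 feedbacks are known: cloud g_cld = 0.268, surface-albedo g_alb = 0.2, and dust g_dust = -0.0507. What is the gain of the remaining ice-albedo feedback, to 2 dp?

0.16

Amplification A = ΔT/ΔT₀ = 13.7/5.8 = 2.362.
Total gain g = 1 − 1/A = 1 − 1/2.362 = 0.5766.
Known gains sum to 0.268 + 0.2 − 0.0507 = 0.4173.
g_ice = 0.5766 − 0.4173 = 0.16.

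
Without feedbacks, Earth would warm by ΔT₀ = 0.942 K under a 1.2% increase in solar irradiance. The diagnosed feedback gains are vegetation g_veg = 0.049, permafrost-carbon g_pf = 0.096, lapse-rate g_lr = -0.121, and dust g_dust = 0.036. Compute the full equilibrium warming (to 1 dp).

Total gain g = 0.049 + 0.096 − 0.121 + 0.036 = 0.06.
Amplification A = 1/(1 − 0.06) = 1.064.
ΔT = 0.942 × 1.064 = 1.0 K.

1.0 K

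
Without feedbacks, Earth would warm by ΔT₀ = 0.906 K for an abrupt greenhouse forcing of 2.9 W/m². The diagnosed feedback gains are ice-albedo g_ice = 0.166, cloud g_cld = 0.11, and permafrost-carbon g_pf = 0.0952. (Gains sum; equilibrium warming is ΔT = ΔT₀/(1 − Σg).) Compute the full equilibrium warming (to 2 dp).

1.44 K

Total gain g = 0.166 + 0.11 + 0.0952 = 0.3712.
Amplification A = 1/(1 − 0.3712) = 1.59.
ΔT = 0.906 × 1.59 = 1.44 K.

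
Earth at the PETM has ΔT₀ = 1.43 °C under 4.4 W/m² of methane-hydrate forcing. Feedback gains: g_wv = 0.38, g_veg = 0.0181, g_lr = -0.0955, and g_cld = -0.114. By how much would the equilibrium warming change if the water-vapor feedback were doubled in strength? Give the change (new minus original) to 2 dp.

Original: g = 0.1886, ΔT = 1.43/(1−0.1886) = 1.7624 °C.
With doubled water-vapor: g' = 0.5686, ΔT' = 1.43/(1−0.5686) = 3.3148 °C.
Change = 3.3148 − 1.7624 = 1.55 °C.

1.55 °C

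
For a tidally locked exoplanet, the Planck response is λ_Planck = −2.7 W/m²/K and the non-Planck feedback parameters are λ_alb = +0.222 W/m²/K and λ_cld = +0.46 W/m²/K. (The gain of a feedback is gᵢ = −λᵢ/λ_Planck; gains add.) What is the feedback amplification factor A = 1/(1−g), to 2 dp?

1.34

Convert to gains: g_alb = 0.222/2.7 = 0.08222; g_cld = 0.46/2.7 = 0.1704.
Total gain g = 0.25262.
A = 1/(1 − 0.25262) = 1.34.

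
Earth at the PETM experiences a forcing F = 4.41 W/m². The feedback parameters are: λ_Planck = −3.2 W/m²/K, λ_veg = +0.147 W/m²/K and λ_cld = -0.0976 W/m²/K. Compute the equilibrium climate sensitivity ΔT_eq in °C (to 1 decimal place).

1.4 °C

Net feedback parameter λ = (−3.2) + (+0.147) + (-0.0976) = -3.1506 W/m²/K.
ΔT = −F/λ = −4.41/(-3.1506) = 1.4 °C.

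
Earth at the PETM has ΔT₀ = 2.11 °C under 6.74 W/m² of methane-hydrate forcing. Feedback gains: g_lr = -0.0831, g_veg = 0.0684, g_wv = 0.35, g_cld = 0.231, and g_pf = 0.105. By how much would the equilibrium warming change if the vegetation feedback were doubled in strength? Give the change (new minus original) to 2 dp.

Original: g = 0.6713, ΔT = 2.11/(1−0.6713) = 6.4192 °C.
With doubled vegetation: g' = 0.7397, ΔT' = 2.11/(1−0.7397) = 8.1060 °C.
Change = 8.1060 − 6.4192 = 1.69 °C.

1.69 °C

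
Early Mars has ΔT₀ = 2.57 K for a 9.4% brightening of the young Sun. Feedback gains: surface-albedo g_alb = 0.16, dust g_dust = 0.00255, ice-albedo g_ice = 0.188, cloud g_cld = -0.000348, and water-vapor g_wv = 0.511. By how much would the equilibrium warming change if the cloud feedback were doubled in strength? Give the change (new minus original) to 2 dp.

-0.05 K

Original: g = 0.861202, ΔT = 2.57/(1−0.861202) = 18.5161 K.
With doubled cloud: g' = 0.860854, ΔT' = 2.57/(1−0.860854) = 18.4698 K.
Change = 18.4698 − 18.5161 = -0.05 K.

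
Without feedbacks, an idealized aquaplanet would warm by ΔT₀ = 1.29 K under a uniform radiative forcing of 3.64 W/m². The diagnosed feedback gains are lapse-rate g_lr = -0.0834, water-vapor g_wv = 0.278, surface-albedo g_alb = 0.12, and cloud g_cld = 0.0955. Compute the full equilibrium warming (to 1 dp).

2.2 K

Total gain g = -0.0834 + 0.278 + 0.12 + 0.0955 = 0.4101.
Amplification A = 1/(1 − 0.4101) = 1.695.
ΔT = 1.29 × 1.695 = 2.2 K.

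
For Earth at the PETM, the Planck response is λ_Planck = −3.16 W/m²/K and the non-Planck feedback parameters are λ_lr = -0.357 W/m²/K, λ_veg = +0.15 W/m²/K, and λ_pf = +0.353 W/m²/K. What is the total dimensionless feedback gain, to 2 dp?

Convert to gains: g_lr = -0.357/3.16 = -0.113; g_veg = 0.15/3.16 = 0.04747; g_pf = 0.353/3.16 = 0.1117.
Total gain g = 0.04617.

0.05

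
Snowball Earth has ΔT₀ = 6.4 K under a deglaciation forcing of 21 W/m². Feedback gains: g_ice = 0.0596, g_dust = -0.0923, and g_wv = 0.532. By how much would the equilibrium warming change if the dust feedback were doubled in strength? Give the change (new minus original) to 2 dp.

-1.99 K

Original: g = 0.4993, ΔT = 6.4/(1−0.4993) = 12.7821 K.
With doubled dust: g' = 0.407, ΔT' = 6.4/(1−0.407) = 10.7926 K.
Change = 10.7926 − 12.7821 = -1.99 K.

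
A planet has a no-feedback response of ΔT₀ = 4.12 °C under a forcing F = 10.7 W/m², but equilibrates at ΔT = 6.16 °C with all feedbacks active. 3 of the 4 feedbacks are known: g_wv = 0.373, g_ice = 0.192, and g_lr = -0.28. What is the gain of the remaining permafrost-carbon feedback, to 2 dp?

Amplification A = ΔT/ΔT₀ = 6.16/4.12 = 1.495.
Total gain g = 1 − 1/A = 1 − 1/1.495 = 0.3311.
Known gains sum to 0.373 + 0.192 − 0.28 = 0.285.
g_pf = 0.3311 − 0.285 = 0.05.

0.05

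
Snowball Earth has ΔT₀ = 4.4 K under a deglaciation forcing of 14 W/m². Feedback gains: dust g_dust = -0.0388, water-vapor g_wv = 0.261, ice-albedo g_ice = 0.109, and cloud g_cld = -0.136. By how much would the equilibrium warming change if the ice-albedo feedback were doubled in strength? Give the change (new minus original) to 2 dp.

0.86 K

Original: g = 0.1952, ΔT = 4.4/(1−0.1952) = 5.4672 K.
With doubled ice-albedo: g' = 0.3042, ΔT' = 4.4/(1−0.3042) = 6.3237 K.
Change = 6.3237 − 5.4672 = 0.86 K.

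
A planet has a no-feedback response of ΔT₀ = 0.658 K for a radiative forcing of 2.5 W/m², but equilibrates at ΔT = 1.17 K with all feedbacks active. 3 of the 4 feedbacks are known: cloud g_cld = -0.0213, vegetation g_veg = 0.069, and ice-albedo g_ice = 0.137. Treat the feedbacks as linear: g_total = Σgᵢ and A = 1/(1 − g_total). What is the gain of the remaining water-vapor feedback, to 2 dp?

0.25

Amplification A = ΔT/ΔT₀ = 1.17/0.658 = 1.778.
Total gain g = 1 − 1/A = 1 − 1/1.778 = 0.4376.
Known gains sum to -0.0213 + 0.069 + 0.137 = 0.1847.
g_wv = 0.4376 − 0.1847 = 0.25.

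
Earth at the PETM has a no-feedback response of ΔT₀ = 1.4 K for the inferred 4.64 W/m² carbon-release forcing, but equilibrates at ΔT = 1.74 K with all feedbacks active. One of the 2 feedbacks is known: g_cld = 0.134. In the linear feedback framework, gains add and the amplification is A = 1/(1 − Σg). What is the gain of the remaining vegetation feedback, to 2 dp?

0.06

Amplification A = ΔT/ΔT₀ = 1.74/1.4 = 1.243.
Total gain g = 1 − 1/A = 1 − 1/1.243 = 0.1955.
The known gain is 0.134.
g_veg = 0.1955 − 0.134 = 0.06.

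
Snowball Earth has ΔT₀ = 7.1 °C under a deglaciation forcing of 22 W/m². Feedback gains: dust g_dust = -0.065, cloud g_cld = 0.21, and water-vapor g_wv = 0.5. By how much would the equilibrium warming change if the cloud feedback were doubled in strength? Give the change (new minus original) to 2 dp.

Original: g = 0.645, ΔT = 7.1/(1−0.645) = 20.0000 °C.
With doubled cloud: g' = 0.855, ΔT' = 7.1/(1−0.855) = 48.9655 °C.
Change = 48.9655 − 20.0000 = 28.97 °C.

28.97 °C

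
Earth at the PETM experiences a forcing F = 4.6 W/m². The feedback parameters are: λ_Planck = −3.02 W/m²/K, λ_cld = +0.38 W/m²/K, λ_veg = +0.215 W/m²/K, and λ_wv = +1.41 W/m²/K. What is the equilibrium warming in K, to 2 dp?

Net feedback parameter λ = (−3.02) + (+0.38) + (+0.215) + (+1.41) = -1.015 W/m²/K.
ΔT = −F/λ = −4.6/(-1.015) = 4.53 K.

4.53 K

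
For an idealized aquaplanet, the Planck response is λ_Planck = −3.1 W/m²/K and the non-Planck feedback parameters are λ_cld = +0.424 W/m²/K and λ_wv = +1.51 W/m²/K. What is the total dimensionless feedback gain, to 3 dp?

0.624

Convert to gains: g_cld = 0.424/3.1 = 0.1368; g_wv = 1.51/3.1 = 0.4871.
Total gain g = 0.6239.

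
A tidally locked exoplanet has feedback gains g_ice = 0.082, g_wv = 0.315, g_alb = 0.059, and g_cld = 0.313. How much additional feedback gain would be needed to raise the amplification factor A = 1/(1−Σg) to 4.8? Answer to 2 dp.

0.02

Current total gain = 0.769.
Target gain for A = 4.8: g* = 1 − 1/4.8 = 0.7917.
Additional gain needed = 0.7917 − 0.769 = 0.02.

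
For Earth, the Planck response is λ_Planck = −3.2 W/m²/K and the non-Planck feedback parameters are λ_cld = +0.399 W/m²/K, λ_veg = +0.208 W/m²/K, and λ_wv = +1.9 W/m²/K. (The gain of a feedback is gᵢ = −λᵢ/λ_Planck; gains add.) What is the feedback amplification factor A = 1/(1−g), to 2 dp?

4.62

Convert to gains: g_cld = 0.399/3.2 = 0.1247; g_veg = 0.208/3.2 = 0.065; g_wv = 1.9/3.2 = 0.5937.
Total gain g = 0.7834.
A = 1/(1 − 0.7834) = 4.62.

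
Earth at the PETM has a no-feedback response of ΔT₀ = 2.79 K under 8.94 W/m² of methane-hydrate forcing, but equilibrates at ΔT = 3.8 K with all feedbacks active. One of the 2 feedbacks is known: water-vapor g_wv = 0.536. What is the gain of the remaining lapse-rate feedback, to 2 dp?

-0.27

Amplification A = ΔT/ΔT₀ = 3.8/2.79 = 1.362.
Total gain g = 1 − 1/A = 1 − 1/1.362 = 0.2658.
The known gain is 0.536.
g_lr = 0.2658 − 0.536 = -0.27.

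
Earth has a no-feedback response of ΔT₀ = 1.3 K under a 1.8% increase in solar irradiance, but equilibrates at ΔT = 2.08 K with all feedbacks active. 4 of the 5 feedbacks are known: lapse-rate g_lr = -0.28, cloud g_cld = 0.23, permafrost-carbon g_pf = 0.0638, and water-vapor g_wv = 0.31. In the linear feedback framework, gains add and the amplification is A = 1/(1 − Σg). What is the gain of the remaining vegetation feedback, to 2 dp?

Amplification A = ΔT/ΔT₀ = 2.08/1.3 = 1.6.
Total gain g = 1 − 1/A = 1 − 1/1.6 = 0.375.
Known gains sum to -0.28 + 0.23 + 0.0638 + 0.31 = 0.3238.
g_veg = 0.375 − 0.3238 = 0.05.

0.05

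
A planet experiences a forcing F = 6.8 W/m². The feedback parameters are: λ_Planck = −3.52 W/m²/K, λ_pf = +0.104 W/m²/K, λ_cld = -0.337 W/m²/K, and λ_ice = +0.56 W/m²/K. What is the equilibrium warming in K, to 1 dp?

Net feedback parameter λ = (−3.52) + (+0.104) + (-0.337) + (+0.56) = -3.193 W/m²/K.
ΔT = −F/λ = −6.8/(-3.193) = 2.1 K.

2.1 K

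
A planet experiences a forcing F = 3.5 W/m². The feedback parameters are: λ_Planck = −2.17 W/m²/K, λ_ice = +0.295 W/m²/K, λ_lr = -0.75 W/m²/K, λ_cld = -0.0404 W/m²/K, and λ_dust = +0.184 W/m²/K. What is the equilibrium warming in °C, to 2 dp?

1.41 °C

Net feedback parameter λ = (−2.17) + (+0.295) + (-0.75) + (-0.0404) + (+0.184) = -2.4814 W/m²/K.
ΔT = −F/λ = −3.5/(-2.4814) = 1.41 °C.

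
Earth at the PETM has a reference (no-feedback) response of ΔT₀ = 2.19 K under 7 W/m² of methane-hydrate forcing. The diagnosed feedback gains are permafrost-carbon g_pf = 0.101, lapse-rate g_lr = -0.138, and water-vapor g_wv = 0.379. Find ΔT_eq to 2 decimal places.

3.33 K

Total gain g = 0.101 − 0.138 + 0.379 = 0.342.
Amplification A = 1/(1 − 0.342) = 1.52.
ΔT = 2.19 × 1.52 = 3.33 K.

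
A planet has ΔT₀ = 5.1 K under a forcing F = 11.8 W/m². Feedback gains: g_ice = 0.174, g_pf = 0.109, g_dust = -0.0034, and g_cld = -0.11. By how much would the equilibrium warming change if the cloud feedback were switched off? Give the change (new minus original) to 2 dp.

0.94 K

Original: g = 0.1696, ΔT = 5.1/(1−0.1696) = 6.1416 K.
Without cloud: g' = 0.2796, ΔT' = 5.1/(1−0.2796) = 7.0794 K.
Change = 7.0794 − 6.1416 = 0.94 K.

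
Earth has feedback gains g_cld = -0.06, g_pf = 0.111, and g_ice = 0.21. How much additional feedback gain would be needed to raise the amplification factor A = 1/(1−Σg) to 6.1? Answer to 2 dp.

0.58

Current total gain = 0.261.
Target gain for A = 6.1: g* = 1 − 1/6.1 = 0.8361.
Additional gain needed = 0.8361 − 0.261 = 0.58.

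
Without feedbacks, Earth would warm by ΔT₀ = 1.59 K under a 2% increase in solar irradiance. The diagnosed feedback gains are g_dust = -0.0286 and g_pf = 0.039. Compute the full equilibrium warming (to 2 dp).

1.61 K

Total gain g = -0.0286 + 0.039 = 0.0104.
Amplification A = 1/(1 − 0.0104) = 1.011.
ΔT = 1.59 × 1.011 = 1.61 K.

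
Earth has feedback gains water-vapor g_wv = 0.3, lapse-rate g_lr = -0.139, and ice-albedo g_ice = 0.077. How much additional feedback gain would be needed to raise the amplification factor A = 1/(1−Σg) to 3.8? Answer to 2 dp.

0.50

Current total gain = 0.238.
Target gain for A = 3.8: g* = 1 − 1/3.8 = 0.7368.
Additional gain needed = 0.7368 − 0.238 = 0.50.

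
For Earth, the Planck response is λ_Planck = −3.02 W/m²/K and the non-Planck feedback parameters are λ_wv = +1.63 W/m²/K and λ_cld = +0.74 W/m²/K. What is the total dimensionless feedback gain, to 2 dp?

0.78

Convert to gains: g_wv = 1.63/3.02 = 0.5397; g_cld = 0.74/3.02 = 0.245.
Total gain g = 0.7847.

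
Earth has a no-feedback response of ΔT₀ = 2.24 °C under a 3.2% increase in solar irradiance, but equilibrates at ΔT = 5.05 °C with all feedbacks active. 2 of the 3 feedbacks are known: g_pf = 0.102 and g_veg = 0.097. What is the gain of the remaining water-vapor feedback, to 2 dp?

0.36

Amplification A = ΔT/ΔT₀ = 5.05/2.24 = 2.254.
Total gain g = 1 − 1/A = 1 − 1/2.254 = 0.5563.
Known gains sum to 0.102 + 0.097 = 0.199.
g_wv = 0.5563 − 0.199 = 0.36.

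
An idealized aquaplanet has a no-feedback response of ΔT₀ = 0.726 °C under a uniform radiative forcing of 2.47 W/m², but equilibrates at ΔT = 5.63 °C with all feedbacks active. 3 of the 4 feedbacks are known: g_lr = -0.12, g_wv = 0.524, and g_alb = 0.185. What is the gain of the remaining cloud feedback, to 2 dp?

Amplification A = ΔT/ΔT₀ = 5.63/0.726 = 7.755.
Total gain g = 1 − 1/A = 1 − 1/7.755 = 0.8711.
Known gains sum to -0.12 + 0.524 + 0.185 = 0.589.
g_cld = 0.8711 − 0.589 = 0.28.

0.28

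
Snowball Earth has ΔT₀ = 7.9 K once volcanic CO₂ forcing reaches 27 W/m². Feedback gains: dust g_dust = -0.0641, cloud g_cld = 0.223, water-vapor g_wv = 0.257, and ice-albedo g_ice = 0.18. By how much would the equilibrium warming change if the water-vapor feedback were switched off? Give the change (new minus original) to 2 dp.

-7.60 K

Original: g = 0.5959, ΔT = 7.9/(1−0.5959) = 19.5496 K.
Without water-vapor: g' = 0.3389, ΔT' = 7.9/(1−0.3389) = 11.9498 K.
Change = 11.9498 − 19.5496 = -7.60 K.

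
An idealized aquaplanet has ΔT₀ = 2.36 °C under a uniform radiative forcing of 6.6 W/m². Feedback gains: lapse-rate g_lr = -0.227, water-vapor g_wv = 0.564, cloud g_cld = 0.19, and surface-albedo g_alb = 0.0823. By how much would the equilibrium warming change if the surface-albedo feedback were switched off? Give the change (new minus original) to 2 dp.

-1.05 °C

Original: g = 0.6093, ΔT = 2.36/(1−0.6093) = 6.0404 °C.
Without surface-albedo: g' = 0.527, ΔT' = 2.36/(1−0.527) = 4.9894 °C.
Change = 4.9894 − 6.0404 = -1.05 °C.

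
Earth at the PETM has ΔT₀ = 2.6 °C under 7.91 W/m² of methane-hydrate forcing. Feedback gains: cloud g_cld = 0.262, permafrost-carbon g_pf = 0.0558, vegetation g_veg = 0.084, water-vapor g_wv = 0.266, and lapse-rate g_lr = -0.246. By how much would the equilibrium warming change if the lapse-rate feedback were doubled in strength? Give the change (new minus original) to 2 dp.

Original: g = 0.4218, ΔT = 2.6/(1−0.4218) = 4.4967 °C.
With doubled lapse-rate: g' = 0.1758, ΔT' = 2.6/(1−0.1758) = 3.1546 °C.
Change = 3.1546 − 4.4967 = -1.34 °C.

-1.34 °C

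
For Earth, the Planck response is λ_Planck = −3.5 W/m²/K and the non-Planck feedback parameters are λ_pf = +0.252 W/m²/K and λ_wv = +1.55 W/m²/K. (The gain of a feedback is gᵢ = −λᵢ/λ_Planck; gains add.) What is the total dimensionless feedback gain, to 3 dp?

Convert to gains: g_pf = 0.252/3.5 = 0.072; g_wv = 1.55/3.5 = 0.4429.
Total gain g = 0.5149.

0.515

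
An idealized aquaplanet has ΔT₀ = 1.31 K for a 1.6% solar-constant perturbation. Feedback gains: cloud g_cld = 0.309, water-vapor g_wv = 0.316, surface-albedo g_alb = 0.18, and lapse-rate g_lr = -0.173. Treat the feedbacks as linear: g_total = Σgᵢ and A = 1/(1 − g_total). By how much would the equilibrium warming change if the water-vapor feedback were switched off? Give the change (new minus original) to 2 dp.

Original: g = 0.632, ΔT = 1.31/(1−0.632) = 3.5598 K.
Without water-vapor: g' = 0.316, ΔT' = 1.31/(1−0.316) = 1.9152 K.
Change = 1.9152 − 3.5598 = -1.64 K.

-1.64 K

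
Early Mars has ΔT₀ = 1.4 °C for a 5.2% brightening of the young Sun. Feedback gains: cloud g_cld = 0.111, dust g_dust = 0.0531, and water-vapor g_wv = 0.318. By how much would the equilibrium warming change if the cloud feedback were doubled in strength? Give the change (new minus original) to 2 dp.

0.74 °C

Original: g = 0.4821, ΔT = 1.4/(1−0.4821) = 2.7032 °C.
With doubled cloud: g' = 0.5931, ΔT' = 1.4/(1−0.5931) = 3.4406 °C.
Change = 3.4406 − 2.7032 = 0.74 °C.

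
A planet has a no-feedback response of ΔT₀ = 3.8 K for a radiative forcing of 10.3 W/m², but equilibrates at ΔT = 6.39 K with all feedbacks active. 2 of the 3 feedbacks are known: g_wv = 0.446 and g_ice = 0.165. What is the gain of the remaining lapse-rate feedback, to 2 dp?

Amplification A = ΔT/ΔT₀ = 6.39/3.8 = 1.682.
Total gain g = 1 − 1/A = 1 − 1/1.682 = 0.4055.
Known gains sum to 0.446 + 0.165 = 0.611.
g_lr = 0.4055 − 0.611 = -0.21.

-0.21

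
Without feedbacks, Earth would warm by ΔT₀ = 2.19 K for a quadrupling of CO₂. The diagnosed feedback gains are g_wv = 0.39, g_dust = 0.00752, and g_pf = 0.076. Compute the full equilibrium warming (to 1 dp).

Total gain g = 0.39 + 0.00752 + 0.076 = 0.47352.
Amplification A = 1/(1 − 0.47352) = 1.899.
ΔT = 2.19 × 1.899 = 4.2 K.

4.2 K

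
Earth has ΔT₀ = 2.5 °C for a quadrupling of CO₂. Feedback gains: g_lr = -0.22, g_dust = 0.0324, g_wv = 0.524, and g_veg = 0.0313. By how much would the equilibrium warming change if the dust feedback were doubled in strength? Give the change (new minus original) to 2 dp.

0.21 °C

Original: g = 0.3677, ΔT = 2.5/(1−0.3677) = 3.9538 °C.
With doubled dust: g' = 0.4001, ΔT' = 2.5/(1−0.4001) = 4.1674 °C.
Change = 4.1674 − 3.9538 = 0.21 °C.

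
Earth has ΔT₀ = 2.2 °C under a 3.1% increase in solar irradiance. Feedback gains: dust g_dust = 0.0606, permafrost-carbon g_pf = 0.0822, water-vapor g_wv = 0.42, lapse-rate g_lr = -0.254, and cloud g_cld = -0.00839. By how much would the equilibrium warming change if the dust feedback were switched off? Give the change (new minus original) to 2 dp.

Original: g = 0.30041, ΔT = 2.2/(1−0.30041) = 3.1447 °C.
Without dust: g' = 0.23981, ΔT' = 2.2/(1−0.23981) = 2.8940 °C.
Change = 2.8940 − 3.1447 = -0.25 °C.

-0.25 °C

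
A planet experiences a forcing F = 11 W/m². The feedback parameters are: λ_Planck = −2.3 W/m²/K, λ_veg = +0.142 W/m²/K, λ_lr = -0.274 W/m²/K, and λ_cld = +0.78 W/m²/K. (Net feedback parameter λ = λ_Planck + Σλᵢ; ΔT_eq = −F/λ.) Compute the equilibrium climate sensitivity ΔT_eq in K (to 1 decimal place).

Net feedback parameter λ = (−2.3) + (+0.142) + (-0.274) + (+0.78) = -1.652 W/m²/K.
ΔT = −F/λ = −11/(-1.652) = 6.7 K.

6.7 K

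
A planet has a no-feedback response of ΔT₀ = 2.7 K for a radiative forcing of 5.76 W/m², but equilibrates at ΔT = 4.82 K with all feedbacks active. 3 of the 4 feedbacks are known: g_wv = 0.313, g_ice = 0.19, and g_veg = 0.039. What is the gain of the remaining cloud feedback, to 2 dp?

Amplification A = ΔT/ΔT₀ = 4.82/2.7 = 1.785.
Total gain g = 1 − 1/A = 1 − 1/1.785 = 0.4398.
Known gains sum to 0.313 + 0.19 + 0.039 = 0.542.
g_cld = 0.4398 − 0.542 = -0.10.

-0.10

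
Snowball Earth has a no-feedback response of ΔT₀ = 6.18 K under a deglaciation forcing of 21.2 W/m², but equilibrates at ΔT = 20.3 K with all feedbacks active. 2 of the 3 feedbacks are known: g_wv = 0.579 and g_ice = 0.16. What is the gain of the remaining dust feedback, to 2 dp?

-0.04

Amplification A = ΔT/ΔT₀ = 20.3/6.18 = 3.285.
Total gain g = 1 − 1/A = 1 − 1/3.285 = 0.6956.
Known gains sum to 0.579 + 0.16 = 0.739.
g_dust = 0.6956 − 0.739 = -0.04.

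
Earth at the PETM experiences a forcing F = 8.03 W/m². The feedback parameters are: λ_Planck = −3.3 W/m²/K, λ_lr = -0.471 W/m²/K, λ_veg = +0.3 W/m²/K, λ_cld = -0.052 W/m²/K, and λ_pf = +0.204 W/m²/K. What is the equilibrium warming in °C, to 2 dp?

2.42 °C

Net feedback parameter λ = (−3.3) + (-0.471) + (+0.3) + (-0.052) + (+0.204) = -3.319 W/m²/K.
ΔT = −F/λ = −8.03/(-3.319) = 2.42 °C.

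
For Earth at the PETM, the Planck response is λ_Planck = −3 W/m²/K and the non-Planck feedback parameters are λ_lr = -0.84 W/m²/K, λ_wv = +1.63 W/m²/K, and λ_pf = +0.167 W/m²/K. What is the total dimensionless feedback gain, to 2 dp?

0.32

Convert to gains: g_lr = -0.84/3 = -0.28; g_wv = 1.63/3 = 0.5433; g_pf = 0.167/3 = 0.05567.
Total gain g = 0.31897.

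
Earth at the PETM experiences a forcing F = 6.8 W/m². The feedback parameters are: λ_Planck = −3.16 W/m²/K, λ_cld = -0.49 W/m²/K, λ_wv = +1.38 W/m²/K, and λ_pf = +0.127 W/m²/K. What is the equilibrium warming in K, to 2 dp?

3.17 K

Net feedback parameter λ = (−3.16) + (-0.49) + (+1.38) + (+0.127) = -2.143 W/m²/K.
ΔT = −F/λ = −6.8/(-2.143) = 3.17 K.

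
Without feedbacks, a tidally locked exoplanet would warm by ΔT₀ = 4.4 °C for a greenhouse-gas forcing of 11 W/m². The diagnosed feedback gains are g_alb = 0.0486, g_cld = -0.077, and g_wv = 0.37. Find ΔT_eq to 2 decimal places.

Total gain g = 0.0486 − 0.077 + 0.37 = 0.3416.
Amplification A = 1/(1 − 0.3416) = 1.519.
ΔT = 4.4 × 1.519 = 6.68 °C.

6.68 °C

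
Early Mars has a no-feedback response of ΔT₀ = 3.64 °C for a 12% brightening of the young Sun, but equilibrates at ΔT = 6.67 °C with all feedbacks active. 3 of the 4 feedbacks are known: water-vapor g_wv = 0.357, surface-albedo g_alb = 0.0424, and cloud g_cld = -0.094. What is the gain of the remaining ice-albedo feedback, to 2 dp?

Amplification A = ΔT/ΔT₀ = 6.67/3.64 = 1.832.
Total gain g = 1 − 1/A = 1 − 1/1.832 = 0.4541.
Known gains sum to 0.357 + 0.0424 − 0.094 = 0.3054.
g_ice = 0.4541 − 0.3054 = 0.15.

0.15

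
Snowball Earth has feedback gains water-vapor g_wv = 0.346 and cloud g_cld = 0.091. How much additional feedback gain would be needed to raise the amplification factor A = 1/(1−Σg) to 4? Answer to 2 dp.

0.31

Current total gain = 0.437.
Target gain for A = 4: g* = 1 − 1/4 = 0.75.
Additional gain needed = 0.75 − 0.437 = 0.31.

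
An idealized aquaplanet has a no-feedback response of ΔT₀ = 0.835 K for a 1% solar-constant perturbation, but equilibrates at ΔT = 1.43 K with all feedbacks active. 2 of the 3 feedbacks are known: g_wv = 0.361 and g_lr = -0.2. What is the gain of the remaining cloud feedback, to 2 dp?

Amplification A = ΔT/ΔT₀ = 1.43/0.835 = 1.713.
Total gain g = 1 − 1/A = 1 − 1/1.713 = 0.4162.
Known gains sum to 0.361 − 0.2 = 0.161.
g_cld = 0.4162 − 0.161 = 0.26.

0.26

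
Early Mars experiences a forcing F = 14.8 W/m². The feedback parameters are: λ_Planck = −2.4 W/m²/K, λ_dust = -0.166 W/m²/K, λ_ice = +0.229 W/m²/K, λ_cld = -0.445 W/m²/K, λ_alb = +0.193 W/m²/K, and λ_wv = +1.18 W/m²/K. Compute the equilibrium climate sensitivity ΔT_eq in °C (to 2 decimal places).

Net feedback parameter λ = (−2.4) + (-0.166) + (+0.229) + (-0.445) + (+0.193) + (+1.18) = -1.409 W/m²/K.
ΔT = −F/λ = −14.8/(-1.409) = 10.50 °C.

10.50 °C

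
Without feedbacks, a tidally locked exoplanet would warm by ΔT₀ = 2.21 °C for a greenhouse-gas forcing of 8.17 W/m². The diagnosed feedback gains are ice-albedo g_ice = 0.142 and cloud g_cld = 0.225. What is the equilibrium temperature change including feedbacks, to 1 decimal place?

3.5 °C

Total gain g = 0.142 + 0.225 = 0.367.
Amplification A = 1/(1 − 0.367) = 1.58.
ΔT = 2.21 × 1.58 = 3.5 °C.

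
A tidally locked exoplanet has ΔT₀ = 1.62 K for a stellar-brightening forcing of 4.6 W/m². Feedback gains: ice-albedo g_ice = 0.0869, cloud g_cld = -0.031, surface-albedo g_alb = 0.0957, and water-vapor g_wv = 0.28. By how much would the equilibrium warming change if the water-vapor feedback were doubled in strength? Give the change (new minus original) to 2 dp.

Original: g = 0.4316, ΔT = 1.62/(1−0.4316) = 2.8501 K.
With doubled water-vapor: g' = 0.7116, ΔT' = 1.62/(1−0.7116) = 5.6172 K.
Change = 5.6172 − 2.8501 = 2.77 K.

2.77 K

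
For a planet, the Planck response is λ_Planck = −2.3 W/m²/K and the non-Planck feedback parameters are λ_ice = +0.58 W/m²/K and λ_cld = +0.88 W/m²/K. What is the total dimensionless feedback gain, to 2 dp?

Convert to gains: g_ice = 0.58/2.3 = 0.2522; g_cld = 0.88/2.3 = 0.3826.
Total gain g = 0.6348.

0.63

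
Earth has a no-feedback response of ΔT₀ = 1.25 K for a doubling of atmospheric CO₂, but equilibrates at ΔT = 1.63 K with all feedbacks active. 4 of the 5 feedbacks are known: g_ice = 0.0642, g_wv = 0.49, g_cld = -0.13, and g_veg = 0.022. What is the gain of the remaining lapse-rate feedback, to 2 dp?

Amplification A = ΔT/ΔT₀ = 1.63/1.25 = 1.304.
Total gain g = 1 − 1/A = 1 − 1/1.304 = 0.2331.
Known gains sum to 0.0642 + 0.49 − 0.13 + 0.022 = 0.4462.
g_lr = 0.2331 − 0.4462 = -0.21.

-0.21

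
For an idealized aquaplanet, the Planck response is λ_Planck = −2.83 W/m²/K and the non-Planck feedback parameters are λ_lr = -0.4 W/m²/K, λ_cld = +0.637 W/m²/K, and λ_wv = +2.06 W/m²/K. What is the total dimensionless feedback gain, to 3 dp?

0.812

Convert to gains: g_lr = -0.4/2.83 = -0.1413; g_cld = 0.637/2.83 = 0.2251; g_wv = 2.06/2.83 = 0.7279.
Total gain g = 0.8117.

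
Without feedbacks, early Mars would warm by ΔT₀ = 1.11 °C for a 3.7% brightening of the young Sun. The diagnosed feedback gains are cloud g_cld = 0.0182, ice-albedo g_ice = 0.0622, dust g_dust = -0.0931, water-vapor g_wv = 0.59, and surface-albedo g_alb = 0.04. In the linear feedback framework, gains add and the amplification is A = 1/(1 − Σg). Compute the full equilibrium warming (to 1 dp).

2.9 °C

Total gain g = 0.0182 + 0.0622 − 0.0931 + 0.59 + 0.04 = 0.6173.
Amplification A = 1/(1 − 0.6173) = 2.613.
ΔT = 1.11 × 2.613 = 2.9 °C.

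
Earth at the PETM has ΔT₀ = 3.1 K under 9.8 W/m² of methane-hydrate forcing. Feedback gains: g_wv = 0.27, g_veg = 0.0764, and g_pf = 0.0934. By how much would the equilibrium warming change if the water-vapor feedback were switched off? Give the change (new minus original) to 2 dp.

-1.80 K

Original: g = 0.4398, ΔT = 3.1/(1−0.4398) = 5.5337 K.
Without water-vapor: g' = 0.1698, ΔT' = 3.1/(1−0.1698) = 3.7340 K.
Change = 3.7340 − 5.5337 = -1.80 K.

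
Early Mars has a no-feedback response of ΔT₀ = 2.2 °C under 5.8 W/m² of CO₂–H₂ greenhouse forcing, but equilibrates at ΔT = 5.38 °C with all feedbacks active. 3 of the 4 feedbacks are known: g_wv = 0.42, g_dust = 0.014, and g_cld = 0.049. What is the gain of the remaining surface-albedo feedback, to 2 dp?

0.11

Amplification A = ΔT/ΔT₀ = 5.38/2.2 = 2.445.
Total gain g = 1 − 1/A = 1 − 1/2.445 = 0.591.
Known gains sum to 0.42 + 0.014 + 0.049 = 0.483.
g_alb = 0.591 − 0.483 = 0.11.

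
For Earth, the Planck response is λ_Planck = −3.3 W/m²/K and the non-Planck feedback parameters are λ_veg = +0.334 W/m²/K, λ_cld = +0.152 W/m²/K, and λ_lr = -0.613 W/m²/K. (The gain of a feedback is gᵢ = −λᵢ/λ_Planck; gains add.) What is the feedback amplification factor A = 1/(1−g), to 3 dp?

0.963

Convert to gains: g_veg = 0.334/3.3 = 0.1012; g_cld = 0.152/3.3 = 0.04606; g_lr = -0.613/3.3 = -0.1858.
Total gain g = -0.03854.
A = 1/(1 + 0.03854) = 0.963.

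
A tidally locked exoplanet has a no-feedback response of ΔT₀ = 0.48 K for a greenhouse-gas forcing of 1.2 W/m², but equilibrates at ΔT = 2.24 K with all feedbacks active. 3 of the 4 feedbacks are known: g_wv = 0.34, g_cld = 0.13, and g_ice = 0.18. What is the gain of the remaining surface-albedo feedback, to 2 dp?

Amplification A = ΔT/ΔT₀ = 2.24/0.48 = 4.667.
Total gain g = 1 − 1/A = 1 − 1/4.667 = 0.7857.
Known gains sum to 0.34 + 0.13 + 0.18 = 0.65.
g_alb = 0.7857 − 0.65 = 0.14.

0.14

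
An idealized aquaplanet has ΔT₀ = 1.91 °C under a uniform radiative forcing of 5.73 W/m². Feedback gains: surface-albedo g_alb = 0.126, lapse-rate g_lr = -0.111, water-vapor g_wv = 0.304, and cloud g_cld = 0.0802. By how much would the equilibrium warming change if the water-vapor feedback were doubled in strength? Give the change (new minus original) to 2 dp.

Original: g = 0.3992, ΔT = 1.91/(1−0.3992) = 3.1791 °C.
With doubled water-vapor: g' = 0.7032, ΔT' = 1.91/(1−0.7032) = 6.4353 °C.
Change = 6.4353 − 3.1791 = 3.26 °C.

3.26 °C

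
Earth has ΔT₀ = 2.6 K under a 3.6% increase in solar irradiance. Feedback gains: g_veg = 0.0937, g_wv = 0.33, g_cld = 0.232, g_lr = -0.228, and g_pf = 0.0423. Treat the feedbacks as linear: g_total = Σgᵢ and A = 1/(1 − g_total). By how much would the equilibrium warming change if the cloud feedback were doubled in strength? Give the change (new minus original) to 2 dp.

3.82 K

Original: g = 0.47, ΔT = 2.6/(1−0.47) = 4.9057 K.
With doubled cloud: g' = 0.702, ΔT' = 2.6/(1−0.702) = 8.7248 K.
Change = 8.7248 − 4.9057 = 3.82 K.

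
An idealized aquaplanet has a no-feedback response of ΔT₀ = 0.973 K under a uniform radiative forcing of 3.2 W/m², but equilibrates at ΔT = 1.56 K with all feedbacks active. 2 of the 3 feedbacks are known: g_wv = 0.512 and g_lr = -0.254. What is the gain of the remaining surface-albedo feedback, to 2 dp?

0.12

Amplification A = ΔT/ΔT₀ = 1.56/0.973 = 1.603.
Total gain g = 1 − 1/A = 1 − 1/1.603 = 0.3762.
Known gains sum to 0.512 − 0.254 = 0.258.
g_alb = 0.3762 − 0.258 = 0.12.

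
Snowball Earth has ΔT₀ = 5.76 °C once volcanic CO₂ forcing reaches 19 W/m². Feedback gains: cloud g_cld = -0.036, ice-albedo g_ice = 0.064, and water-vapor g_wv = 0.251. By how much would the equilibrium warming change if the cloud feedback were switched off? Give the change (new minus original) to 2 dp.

0.42 °C

Original: g = 0.279, ΔT = 5.76/(1−0.279) = 7.9889 °C.
Without cloud: g' = 0.315, ΔT' = 5.76/(1−0.315) = 8.4088 °C.
Change = 8.4088 − 7.9889 = 0.42 °C.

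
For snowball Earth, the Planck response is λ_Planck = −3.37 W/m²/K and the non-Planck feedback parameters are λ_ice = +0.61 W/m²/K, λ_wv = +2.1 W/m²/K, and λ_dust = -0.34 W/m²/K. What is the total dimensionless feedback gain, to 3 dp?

0.703

Convert to gains: g_ice = 0.61/3.37 = 0.181; g_wv = 2.1/3.37 = 0.6231; g_dust = -0.34/3.37 = -0.1009.
Total gain g = 0.7032.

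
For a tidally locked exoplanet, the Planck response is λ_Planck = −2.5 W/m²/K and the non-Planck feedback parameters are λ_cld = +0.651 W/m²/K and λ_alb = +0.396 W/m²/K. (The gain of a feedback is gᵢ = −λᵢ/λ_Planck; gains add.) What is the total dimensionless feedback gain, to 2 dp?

Convert to gains: g_cld = 0.651/2.5 = 0.2604; g_alb = 0.396/2.5 = 0.1584.
Total gain g = 0.4188.

0.42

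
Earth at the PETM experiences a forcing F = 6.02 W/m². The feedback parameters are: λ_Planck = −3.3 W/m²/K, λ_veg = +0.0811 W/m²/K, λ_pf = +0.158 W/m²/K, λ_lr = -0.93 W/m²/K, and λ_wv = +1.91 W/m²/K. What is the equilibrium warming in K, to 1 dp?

Net feedback parameter λ = (−3.3) + (+0.0811) + (+0.158) + (-0.93) + (+1.91) = -2.0809 W/m²/K.
ΔT = −F/λ = −6.02/(-2.0809) = 2.9 K.

2.9 K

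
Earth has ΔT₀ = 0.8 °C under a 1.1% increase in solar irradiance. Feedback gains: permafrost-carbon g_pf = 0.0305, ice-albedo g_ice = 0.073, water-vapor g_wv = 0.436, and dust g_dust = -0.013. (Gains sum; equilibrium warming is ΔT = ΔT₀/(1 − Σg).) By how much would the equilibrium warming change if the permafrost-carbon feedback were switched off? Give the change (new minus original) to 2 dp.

Original: g = 0.5265, ΔT = 0.8/(1−0.5265) = 1.6895 °C.
Without permafrost-carbon: g' = 0.496, ΔT' = 0.8/(1−0.496) = 1.5873 °C.
Change = 1.5873 − 1.6895 = -0.10 °C.

-0.10 °C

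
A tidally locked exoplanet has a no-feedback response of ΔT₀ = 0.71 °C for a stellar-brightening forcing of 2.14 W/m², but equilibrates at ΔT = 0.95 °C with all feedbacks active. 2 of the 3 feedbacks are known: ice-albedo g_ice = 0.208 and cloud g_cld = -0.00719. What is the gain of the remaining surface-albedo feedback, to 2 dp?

Amplification A = ΔT/ΔT₀ = 0.95/0.71 = 1.338.
Total gain g = 1 − 1/A = 1 − 1/1.338 = 0.2526.
Known gains sum to 0.208 − 0.00719 = 0.20081.
g_alb = 0.2526 − 0.20081 = 0.05.

0.05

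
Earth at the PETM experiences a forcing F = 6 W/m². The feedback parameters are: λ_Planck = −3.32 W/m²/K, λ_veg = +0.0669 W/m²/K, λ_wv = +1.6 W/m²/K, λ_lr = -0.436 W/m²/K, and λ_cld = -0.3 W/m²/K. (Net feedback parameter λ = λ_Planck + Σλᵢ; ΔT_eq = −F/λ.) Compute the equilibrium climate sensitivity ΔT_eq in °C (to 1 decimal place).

2.5 °C

Net feedback parameter λ = (−3.32) + (+0.0669) + (+1.6) + (-0.436) + (-0.3) = -2.3891 W/m²/K.
ΔT = −F/λ = −6/(-2.3891) = 2.5 °C.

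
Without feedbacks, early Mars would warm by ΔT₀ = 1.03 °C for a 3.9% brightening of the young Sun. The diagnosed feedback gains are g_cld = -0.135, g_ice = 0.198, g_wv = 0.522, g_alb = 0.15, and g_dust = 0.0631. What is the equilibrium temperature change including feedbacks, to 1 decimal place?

5.1 °C

Total gain g = -0.135 + 0.198 + 0.522 + 0.15 + 0.0631 = 0.7981.
Amplification A = 1/(1 − 0.7981) = 4.953.
ΔT = 1.03 × 4.953 = 5.1 °C.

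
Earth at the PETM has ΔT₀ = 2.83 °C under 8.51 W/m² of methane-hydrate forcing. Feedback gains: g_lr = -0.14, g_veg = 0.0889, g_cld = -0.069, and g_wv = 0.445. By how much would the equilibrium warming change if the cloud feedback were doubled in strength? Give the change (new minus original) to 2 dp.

-0.39 °C

Original: g = 0.3249, ΔT = 2.83/(1−0.3249) = 4.1920 °C.
With doubled cloud: g' = 0.2559, ΔT' = 2.83/(1−0.2559) = 3.8033 °C.
Change = 3.8033 − 4.1920 = -0.39 °C.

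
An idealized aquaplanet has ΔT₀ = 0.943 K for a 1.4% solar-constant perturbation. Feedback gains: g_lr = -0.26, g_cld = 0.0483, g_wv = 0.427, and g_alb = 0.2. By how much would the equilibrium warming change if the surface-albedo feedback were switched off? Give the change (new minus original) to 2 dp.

Original: g = 0.4153, ΔT = 0.943/(1−0.4153) = 1.6128 K.
Without surface-albedo: g' = 0.2153, ΔT' = 0.943/(1−0.2153) = 1.2017 K.
Change = 1.2017 − 1.6128 = -0.41 K.

-0.41 K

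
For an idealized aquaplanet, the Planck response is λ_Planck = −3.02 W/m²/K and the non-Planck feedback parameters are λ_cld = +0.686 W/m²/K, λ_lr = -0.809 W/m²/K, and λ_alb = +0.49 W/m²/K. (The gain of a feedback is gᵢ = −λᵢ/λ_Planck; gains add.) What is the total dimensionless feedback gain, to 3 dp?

0.122

Convert to gains: g_cld = 0.686/3.02 = 0.2272; g_lr = -0.809/3.02 = -0.2679; g_alb = 0.49/3.02 = 0.1623.
Total gain g = 0.1216.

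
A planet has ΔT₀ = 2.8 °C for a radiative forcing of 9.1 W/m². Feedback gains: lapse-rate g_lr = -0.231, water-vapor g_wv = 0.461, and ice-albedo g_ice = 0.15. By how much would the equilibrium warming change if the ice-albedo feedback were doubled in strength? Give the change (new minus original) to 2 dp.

Original: g = 0.38, ΔT = 2.8/(1−0.38) = 4.5161 °C.
With doubled ice-albedo: g' = 0.53, ΔT' = 2.8/(1−0.53) = 5.9574 °C.
Change = 5.9574 − 4.5161 = 1.44 °C.

1.44 °C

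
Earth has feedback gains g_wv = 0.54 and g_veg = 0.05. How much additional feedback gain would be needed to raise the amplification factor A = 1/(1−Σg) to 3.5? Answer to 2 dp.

Current total gain = 0.59.
Target gain for A = 3.5: g* = 1 − 1/3.5 = 0.7143.
Additional gain needed = 0.7143 − 0.59 = 0.12.

0.12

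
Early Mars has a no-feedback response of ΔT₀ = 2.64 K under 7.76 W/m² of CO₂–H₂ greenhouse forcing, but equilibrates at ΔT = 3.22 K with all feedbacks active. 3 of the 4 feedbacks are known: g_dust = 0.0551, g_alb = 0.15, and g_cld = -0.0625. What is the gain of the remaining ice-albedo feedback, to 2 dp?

Amplification A = ΔT/ΔT₀ = 3.22/2.64 = 1.22.
Total gain g = 1 − 1/A = 1 − 1/1.22 = 0.1803.
Known gains sum to 0.0551 + 0.15 − 0.0625 = 0.1426.
g_ice = 0.1803 − 0.1426 = 0.04.

0.04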